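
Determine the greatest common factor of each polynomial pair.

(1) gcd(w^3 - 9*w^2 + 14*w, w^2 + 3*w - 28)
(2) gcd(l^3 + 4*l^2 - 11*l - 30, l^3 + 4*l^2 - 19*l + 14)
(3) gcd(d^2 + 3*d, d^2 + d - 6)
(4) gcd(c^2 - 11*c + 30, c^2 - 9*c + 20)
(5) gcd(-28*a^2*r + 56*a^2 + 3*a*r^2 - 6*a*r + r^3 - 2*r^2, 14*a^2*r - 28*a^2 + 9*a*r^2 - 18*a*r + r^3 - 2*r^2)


(1) = gcd(w*(w - 7)*(w - 2), (w - 4)*(w + 7)) = 1
(2) = gcd((l - 3)*(l + 2)*(l + 5), (l - 2)*(l - 1)*(l + 7)) = 1
(3) = gcd(d*(d + 3), (d - 2)*(d + 3)) = d + 3
(4) = c - 5
(5) = gcd((-4*a + r)*(7*a + r)*(r - 2), (2*a + r)*(7*a + r)*(r - 2)) = 7*a*r - 14*a + r^2 - 2*r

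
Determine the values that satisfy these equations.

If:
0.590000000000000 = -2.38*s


Then:
s = -0.25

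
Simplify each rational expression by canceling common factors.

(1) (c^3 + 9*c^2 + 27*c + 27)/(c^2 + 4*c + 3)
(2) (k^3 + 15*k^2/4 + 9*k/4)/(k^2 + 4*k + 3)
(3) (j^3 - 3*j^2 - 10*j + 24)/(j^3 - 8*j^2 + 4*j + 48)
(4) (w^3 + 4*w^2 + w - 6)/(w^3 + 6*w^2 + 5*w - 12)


(1) = (c^2 + 6*c + 9)/(c + 1)
(2) = (4*k^2 + 3*k)/(4*k + 4)
(3) = (j^2 + j - 6)/(j^2 - 4*j - 12)
(4) = (w + 2)/(w + 4)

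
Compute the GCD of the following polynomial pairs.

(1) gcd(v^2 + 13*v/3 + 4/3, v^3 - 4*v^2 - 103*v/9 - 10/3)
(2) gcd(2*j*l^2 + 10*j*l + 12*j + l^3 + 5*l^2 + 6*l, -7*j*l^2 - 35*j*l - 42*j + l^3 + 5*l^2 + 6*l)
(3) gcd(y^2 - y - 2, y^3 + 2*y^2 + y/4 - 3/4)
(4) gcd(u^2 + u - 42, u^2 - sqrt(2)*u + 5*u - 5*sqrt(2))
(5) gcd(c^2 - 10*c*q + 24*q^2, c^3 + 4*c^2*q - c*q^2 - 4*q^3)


(1) = v + 1/3
(2) = gcd((2*j + l)*(l + 2)*(l + 3), (-7*j + l)*(l + 2)*(l + 3)) = l^2 + 5*l + 6
(3) = y + 1
(4) = 1
(5) = 1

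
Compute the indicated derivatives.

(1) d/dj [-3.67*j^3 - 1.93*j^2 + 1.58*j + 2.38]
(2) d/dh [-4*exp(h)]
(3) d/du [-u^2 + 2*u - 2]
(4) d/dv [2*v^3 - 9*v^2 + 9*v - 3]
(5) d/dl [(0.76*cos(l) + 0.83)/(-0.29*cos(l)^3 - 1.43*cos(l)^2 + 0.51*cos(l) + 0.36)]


(1) = -11.01*j^2 - 3.86*j + 1.58
(2) = -4*exp(h)
(3) = 2 - 2*u
(4) = 6*v^2 - 18*v + 9
(5) = (-0.4408*cos(l)^3 - 1.8089*cos(l)^2 - 2.3738*cos(l) + 0.1497)*sin(l)/(0.0841*cos(l)^6 + 0.8294*cos(l)^5 + 1.7491*cos(l)^4 - 1.6674*cos(l)^3 - 0.7695*cos(l)^2 + 0.3672*cos(l) + 0.1296)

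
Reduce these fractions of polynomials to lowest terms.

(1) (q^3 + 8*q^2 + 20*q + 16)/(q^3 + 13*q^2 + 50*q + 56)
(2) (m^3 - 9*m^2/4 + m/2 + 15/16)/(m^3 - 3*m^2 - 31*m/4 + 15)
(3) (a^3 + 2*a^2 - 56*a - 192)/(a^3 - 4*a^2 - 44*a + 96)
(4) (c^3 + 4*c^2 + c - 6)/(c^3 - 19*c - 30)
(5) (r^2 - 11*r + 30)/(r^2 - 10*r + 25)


(1) = (q + 2)/(q + 7)
(2) = (8*m^2 - 6*m - 5)/(8*m^2 - 12*m - 80)
(3) = (a + 4)/(a - 2)
(4) = (c - 1)/(c - 5)
(5) = (r - 6)/(r - 5)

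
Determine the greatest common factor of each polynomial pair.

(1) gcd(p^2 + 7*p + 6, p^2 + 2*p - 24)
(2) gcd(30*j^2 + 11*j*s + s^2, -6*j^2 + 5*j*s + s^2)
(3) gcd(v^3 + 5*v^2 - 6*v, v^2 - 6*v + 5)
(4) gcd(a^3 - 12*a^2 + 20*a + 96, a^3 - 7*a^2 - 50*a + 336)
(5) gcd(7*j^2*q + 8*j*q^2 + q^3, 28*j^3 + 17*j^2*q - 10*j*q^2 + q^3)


(1) = p + 6
(2) = 6*j + s
(3) = v - 1
(4) = a^2 - 14*a + 48
(5) = gcd(q*(j + q)*(7*j + q), (-7*j + q)*(-4*j + q)*(j + q)) = j + q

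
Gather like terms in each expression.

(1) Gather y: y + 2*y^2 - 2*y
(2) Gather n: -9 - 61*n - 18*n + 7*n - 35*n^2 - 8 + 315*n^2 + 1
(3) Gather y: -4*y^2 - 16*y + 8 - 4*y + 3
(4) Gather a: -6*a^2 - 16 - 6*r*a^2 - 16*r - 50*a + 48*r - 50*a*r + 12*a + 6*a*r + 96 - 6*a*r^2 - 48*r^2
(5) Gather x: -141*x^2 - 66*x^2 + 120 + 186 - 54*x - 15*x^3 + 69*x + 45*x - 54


(1) = 2*y^2 - y
(2) = 280*n^2 - 72*n - 16
(3) = -4*y^2 - 20*y + 11
(4) = a^2*(-6*r - 6) + a*(-6*r^2 - 44*r - 38) - 48*r^2 + 32*r + 80
(5) = -15*x^3 - 207*x^2 + 60*x + 252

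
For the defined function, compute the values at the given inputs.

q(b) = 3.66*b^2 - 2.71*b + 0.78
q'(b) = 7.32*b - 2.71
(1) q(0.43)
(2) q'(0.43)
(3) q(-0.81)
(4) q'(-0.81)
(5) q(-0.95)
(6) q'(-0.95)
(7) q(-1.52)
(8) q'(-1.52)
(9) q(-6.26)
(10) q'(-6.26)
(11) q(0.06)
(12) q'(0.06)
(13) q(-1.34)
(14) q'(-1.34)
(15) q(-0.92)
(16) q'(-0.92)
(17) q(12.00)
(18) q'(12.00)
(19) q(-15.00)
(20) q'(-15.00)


(1) = 0.29
(2) = 0.44
(3) = 5.38
(4) = -8.64
(5) = 6.66
(6) = -9.66
(7) = 13.36
(8) = -13.84
(9) = 161.17
(10) = -48.53
(11) = 0.63
(12) = -2.27
(13) = 10.98
(14) = -12.52
(15) = 6.37
(16) = -9.44
(17) = 495.30
(18) = 85.13
(19) = 864.93
(20) = -112.51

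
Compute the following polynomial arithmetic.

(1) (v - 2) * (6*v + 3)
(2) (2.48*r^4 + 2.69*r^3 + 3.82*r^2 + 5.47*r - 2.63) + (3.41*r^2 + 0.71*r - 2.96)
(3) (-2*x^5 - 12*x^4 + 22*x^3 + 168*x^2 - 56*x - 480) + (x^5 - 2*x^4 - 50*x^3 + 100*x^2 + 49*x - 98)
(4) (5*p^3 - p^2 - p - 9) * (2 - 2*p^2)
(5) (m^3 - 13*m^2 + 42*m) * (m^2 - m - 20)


(1) = 6*v^2 - 9*v - 6
(2) = 2.48*r^4 + 2.69*r^3 + 7.23*r^2 + 6.18*r - 5.59
(3) = -x^5 - 14*x^4 - 28*x^3 + 268*x^2 - 7*x - 578
(4) = -10*p^5 + 2*p^4 + 12*p^3 + 16*p^2 - 2*p - 18
(5) = m^5 - 14*m^4 + 35*m^3 + 218*m^2 - 840*m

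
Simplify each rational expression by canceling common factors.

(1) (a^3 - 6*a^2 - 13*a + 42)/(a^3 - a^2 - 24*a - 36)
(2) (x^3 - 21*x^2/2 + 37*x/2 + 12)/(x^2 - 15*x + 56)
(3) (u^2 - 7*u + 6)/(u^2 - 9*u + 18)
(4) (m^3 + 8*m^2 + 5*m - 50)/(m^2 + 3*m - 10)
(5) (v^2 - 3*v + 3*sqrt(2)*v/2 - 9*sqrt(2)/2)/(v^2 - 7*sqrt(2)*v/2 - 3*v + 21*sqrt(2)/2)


(1) = (a^2 - 9*a + 14)/(a^2 - 4*a - 12)
(2) = (2*x^2 - 5*x - 3)/(2*x - 14)
(3) = (u - 1)/(u - 3)
(4) = m + 5
(5) = (4*v + 6*sqrt(2))/(4*v - 14*sqrt(2))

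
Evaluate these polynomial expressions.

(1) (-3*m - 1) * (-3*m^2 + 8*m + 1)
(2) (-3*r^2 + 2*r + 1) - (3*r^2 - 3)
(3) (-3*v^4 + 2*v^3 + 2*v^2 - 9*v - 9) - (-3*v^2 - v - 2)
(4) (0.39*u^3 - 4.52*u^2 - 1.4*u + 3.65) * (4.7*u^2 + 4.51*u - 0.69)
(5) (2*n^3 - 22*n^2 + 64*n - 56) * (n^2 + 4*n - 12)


(1) = 9*m^3 - 21*m^2 - 11*m - 1
(2) = -6*r^2 + 2*r + 4
(3) = -3*v^4 + 2*v^3 + 5*v^2 - 8*v - 7
(4) = 1.833*u^5 - 19.4851*u^4 - 27.2343*u^3 + 13.9598*u^2 + 17.4275*u - 2.5185
(5) = 2*n^5 - 14*n^4 - 48*n^3 + 464*n^2 - 992*n + 672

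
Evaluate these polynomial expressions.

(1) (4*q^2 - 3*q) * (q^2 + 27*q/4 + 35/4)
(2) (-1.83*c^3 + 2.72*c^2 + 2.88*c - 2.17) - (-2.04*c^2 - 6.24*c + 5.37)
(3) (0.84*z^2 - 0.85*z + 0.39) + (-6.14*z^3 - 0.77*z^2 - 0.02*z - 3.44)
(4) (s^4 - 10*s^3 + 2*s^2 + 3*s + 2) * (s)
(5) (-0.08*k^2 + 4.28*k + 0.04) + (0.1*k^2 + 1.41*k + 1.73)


(1) = 4*q^4 + 24*q^3 + 59*q^2/4 - 105*q/4
(2) = -1.83*c^3 + 4.76*c^2 + 9.12*c - 7.54
(3) = -6.14*z^3 + 0.07*z^2 - 0.87*z - 3.05
(4) = s^5 - 10*s^4 + 2*s^3 + 3*s^2 + 2*s
(5) = 0.02*k^2 + 5.69*k + 1.77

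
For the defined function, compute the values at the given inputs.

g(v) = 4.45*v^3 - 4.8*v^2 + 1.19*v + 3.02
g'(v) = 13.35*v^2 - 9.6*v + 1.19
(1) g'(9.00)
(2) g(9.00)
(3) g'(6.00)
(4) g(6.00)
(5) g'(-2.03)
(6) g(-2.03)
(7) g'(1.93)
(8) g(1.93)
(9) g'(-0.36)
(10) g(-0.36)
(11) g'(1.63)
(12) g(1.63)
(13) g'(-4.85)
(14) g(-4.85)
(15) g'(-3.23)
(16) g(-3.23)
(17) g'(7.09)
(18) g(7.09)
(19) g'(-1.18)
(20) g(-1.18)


(1) = 996.14
(2) = 2868.98
(3) = 424.19
(4) = 798.56
(5) = 75.69
(6) = -56.40
(7) = 32.39
(8) = 19.43
(9) = 6.38
(10) = 1.76
(11) = 21.01
(12) = 11.48
(13) = 361.78
(14) = -623.33
(15) = 171.48
(16) = -200.86
(17) = 604.21
(18) = 1356.15
(19) = 31.11
(20) = -12.38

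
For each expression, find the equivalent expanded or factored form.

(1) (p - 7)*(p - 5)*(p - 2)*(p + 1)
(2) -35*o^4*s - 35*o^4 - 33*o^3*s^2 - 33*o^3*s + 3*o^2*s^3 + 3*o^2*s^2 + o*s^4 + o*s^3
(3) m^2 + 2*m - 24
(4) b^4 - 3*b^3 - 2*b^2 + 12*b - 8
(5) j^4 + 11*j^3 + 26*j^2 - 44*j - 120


(1) = p^4 - 13*p^3 + 45*p^2 - 11*p - 70
(2) = (-5*o + s)*(o + s)*(7*o + s)*(o*s + o)
(3) = (m - 4)*(m + 6)
(4) = (b - 2)^2*(b - 1)*(b + 2)
(5) = (j - 2)*(j + 2)*(j + 5)*(j + 6)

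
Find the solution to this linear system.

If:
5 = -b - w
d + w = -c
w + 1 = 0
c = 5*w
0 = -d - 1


Then:
No Solution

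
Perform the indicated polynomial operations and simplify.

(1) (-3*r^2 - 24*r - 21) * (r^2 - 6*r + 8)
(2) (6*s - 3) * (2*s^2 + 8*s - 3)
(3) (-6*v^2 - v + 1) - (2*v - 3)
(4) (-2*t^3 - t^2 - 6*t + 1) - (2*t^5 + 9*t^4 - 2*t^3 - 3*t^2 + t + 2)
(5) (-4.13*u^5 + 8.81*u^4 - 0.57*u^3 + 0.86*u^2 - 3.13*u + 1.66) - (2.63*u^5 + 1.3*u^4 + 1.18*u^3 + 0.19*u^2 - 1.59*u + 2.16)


(1) = -3*r^4 - 6*r^3 + 99*r^2 - 66*r - 168
(2) = 12*s^3 + 42*s^2 - 42*s + 9
(3) = -6*v^2 - 3*v + 4
(4) = -2*t^5 - 9*t^4 + 2*t^2 - 7*t - 1
(5) = -6.76*u^5 + 7.51*u^4 - 1.75*u^3 + 0.67*u^2 - 1.54*u - 0.5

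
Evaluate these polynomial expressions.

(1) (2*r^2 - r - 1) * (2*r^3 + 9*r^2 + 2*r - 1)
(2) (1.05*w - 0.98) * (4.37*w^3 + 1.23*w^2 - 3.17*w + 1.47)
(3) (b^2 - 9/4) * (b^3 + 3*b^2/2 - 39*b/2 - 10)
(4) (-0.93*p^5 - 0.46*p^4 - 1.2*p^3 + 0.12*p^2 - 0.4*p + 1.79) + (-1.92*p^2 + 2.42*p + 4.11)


(1) = 4*r^5 + 16*r^4 - 7*r^3 - 13*r^2 - r + 1
(2) = 4.5885*w^4 - 2.9911*w^3 - 4.5339*w^2 + 4.6501*w - 1.4406
(3) = b^5 + 3*b^4/2 - 87*b^3/4 - 107*b^2/8 + 351*b/8 + 45/2
(4) = -0.93*p^5 - 0.46*p^4 - 1.2*p^3 - 1.8*p^2 + 2.02*p + 5.9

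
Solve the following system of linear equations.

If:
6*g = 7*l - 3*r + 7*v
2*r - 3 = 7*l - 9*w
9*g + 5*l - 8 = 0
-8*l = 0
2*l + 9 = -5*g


Then:
No Solution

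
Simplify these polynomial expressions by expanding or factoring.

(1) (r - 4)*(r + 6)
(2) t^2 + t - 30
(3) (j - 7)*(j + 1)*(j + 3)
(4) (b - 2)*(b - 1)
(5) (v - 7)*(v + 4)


(1) = r^2 + 2*r - 24
(2) = (t - 5)*(t + 6)
(3) = j^3 - 3*j^2 - 25*j - 21
(4) = b^2 - 3*b + 2
(5) = v^2 - 3*v - 28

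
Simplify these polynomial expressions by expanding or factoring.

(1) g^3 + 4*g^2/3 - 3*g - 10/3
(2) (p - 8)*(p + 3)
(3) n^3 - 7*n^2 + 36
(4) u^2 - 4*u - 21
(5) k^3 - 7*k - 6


(1) = (g - 5/3)*(g + 1)*(g + 2)
(2) = p^2 - 5*p - 24
(3) = (n - 6)*(n - 3)*(n + 2)
(4) = (u - 7)*(u + 3)
(5) = (k - 3)*(k + 1)*(k + 2)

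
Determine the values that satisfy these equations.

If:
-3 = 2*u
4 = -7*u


Then:
No Solution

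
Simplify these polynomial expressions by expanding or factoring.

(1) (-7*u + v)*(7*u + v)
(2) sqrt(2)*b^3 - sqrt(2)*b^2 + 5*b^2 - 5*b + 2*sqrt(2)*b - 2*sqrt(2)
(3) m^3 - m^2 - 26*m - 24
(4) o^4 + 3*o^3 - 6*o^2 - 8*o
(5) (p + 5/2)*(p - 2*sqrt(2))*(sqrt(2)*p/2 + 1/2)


(1) = -49*u^2 + v^2
(2) = (b - 1)*(b + 2*sqrt(2))*(sqrt(2)*b + 1)
(3) = (m - 6)*(m + 1)*(m + 4)
(4) = o*(o - 2)*(o + 1)*(o + 4)
(5) = sqrt(2)*p^3/2 - 3*p^2/2 + 5*sqrt(2)*p^2/4 - 15*p/4 - sqrt(2)*p - 5*sqrt(2)/2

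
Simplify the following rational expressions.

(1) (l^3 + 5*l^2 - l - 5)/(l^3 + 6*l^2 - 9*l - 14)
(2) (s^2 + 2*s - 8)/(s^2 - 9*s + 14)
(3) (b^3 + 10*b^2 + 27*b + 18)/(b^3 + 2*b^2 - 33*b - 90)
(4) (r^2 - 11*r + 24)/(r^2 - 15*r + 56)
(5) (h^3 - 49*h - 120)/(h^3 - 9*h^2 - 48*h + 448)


(1) = (l^2 + 4*l - 5)/(l^2 + 5*l - 14)
(2) = (s + 4)/(s - 7)
(3) = (b^2 + 7*b + 6)/(b^2 - b - 30)
(4) = (r - 3)/(r - 7)
(5) = (h^2 + 8*h + 15)/(h^2 - h - 56)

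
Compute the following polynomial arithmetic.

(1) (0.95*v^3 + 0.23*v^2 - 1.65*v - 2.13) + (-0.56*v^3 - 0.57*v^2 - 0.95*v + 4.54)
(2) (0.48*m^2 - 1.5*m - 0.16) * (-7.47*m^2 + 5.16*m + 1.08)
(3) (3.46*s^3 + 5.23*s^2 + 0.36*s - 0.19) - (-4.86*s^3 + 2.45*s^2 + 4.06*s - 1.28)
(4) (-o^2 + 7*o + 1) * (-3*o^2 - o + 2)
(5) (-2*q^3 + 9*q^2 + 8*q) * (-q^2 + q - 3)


(1) = 0.39*v^3 - 0.34*v^2 - 2.6*v + 2.41
(2) = -3.5856*m^4 + 13.6818*m^3 - 6.0264*m^2 - 2.4456*m - 0.1728
(3) = 8.32*s^3 + 2.78*s^2 - 3.7*s + 1.09
(4) = 3*o^4 - 20*o^3 - 12*o^2 + 13*o + 2
(5) = 2*q^5 - 11*q^4 + 7*q^3 - 19*q^2 - 24*q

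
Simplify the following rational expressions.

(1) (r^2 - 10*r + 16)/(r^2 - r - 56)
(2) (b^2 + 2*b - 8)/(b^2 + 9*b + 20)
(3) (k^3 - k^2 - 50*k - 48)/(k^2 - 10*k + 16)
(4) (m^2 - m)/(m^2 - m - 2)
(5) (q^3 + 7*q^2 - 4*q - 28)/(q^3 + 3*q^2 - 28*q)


(1) = (r - 2)/(r + 7)
(2) = (b - 2)/(b + 5)
(3) = (k^2 + 7*k + 6)/(k - 2)
(4) = (m^2 - m)/(m^2 - m - 2)
(5) = (q^2 - 4)/(q^2 - 4*q)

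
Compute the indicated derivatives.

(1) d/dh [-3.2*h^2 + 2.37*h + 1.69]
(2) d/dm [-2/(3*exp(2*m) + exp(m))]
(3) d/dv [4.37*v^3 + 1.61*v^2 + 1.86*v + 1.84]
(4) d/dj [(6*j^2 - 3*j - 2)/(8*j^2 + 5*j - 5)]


(1) = 2.37 - 6.4*h
(2) = 2*(6*exp(m) + 1)*exp(-m)/(3*exp(m) + 1)^2
(3) = 13.11*v^2 + 3.22*v + 1.86
(4) = (54*j^2 - 28*j + 25)/(64*j^4 + 80*j^3 - 55*j^2 - 50*j + 25)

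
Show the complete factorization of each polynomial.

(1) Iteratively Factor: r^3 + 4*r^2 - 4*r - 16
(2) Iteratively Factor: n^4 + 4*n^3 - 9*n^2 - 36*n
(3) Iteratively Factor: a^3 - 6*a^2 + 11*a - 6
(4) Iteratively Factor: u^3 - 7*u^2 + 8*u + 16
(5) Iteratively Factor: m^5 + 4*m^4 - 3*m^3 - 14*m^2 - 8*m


(1) = (r + 2)*(r^2 + 2*r - 8) = (r - 2)*(r + 2)*(r + 4)
(2) = (n + 4)*(n^3 - 9*n) = (n - 3)*(n + 4)*(n^2 + 3*n) = n*(n - 3)*(n + 4)*(n + 3)
(3) = (a - 3)*(a^2 - 3*a + 2) = (a - 3)*(a - 2)*(a - 1)
(4) = (u - 4)*(u^2 - 3*u - 4) = (u - 4)^2*(u + 1)
(5) = (m)*(m^4 + 4*m^3 - 3*m^2 - 14*m - 8) = m*(m + 4)*(m^3 - 3*m - 2) = m*(m + 1)*(m + 4)*(m^2 - m - 2) = m*(m - 2)*(m + 1)*(m + 4)*(m + 1)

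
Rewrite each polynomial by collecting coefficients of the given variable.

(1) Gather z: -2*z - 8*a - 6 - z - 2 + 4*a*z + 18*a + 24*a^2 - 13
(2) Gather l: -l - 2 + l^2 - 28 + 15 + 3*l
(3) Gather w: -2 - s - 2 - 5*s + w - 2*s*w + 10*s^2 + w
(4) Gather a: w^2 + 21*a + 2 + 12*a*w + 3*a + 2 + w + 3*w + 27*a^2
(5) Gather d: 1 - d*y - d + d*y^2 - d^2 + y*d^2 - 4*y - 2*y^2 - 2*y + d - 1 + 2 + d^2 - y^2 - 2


(1) = 24*a^2 + 10*a + z*(4*a - 3) - 21
(2) = l^2 + 2*l - 15
(3) = 10*s^2 - 6*s + w*(2 - 2*s) - 4
(4) = 27*a^2 + a*(12*w + 24) + w^2 + 4*w + 4
(5) = d^2*y + d*(y^2 - y) - 3*y^2 - 6*y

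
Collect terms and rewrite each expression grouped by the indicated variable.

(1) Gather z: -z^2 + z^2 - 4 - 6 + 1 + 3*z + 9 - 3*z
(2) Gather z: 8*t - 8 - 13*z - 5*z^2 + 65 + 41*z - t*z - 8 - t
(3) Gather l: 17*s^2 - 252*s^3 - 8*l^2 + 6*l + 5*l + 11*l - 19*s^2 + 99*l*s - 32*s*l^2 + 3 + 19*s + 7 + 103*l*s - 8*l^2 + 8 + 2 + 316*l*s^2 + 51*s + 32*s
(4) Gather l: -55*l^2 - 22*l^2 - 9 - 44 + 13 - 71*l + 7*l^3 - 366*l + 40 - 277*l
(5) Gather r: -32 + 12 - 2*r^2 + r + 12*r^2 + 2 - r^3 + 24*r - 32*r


(1) = 0
(2) = 7*t - 5*z^2 + z*(28 - t) + 49
(3) = l^2*(-32*s - 16) + l*(316*s^2 + 202*s + 22) - 252*s^3 - 2*s^2 + 102*s + 20
(4) = 7*l^3 - 77*l^2 - 714*l
(5) = -r^3 + 10*r^2 - 7*r - 18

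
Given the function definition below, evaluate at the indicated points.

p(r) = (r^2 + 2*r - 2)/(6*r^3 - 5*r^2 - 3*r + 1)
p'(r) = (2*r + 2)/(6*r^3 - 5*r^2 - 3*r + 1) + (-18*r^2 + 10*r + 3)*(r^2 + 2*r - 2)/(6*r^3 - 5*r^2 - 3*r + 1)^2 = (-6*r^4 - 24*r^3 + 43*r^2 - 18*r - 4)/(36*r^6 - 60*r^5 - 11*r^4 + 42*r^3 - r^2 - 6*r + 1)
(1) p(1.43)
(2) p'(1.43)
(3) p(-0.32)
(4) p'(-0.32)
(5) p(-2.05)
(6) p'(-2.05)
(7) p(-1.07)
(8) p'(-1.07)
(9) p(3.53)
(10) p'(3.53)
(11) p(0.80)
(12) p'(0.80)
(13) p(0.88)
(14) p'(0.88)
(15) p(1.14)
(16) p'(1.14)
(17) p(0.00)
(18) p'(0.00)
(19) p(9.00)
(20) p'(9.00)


(1) = 0.72
(2) = -2.28
(3) = -2.03
(4) = 4.40
(5) = 0.03
(6) = 0.07
(7) = 0.34
(8) = 1.09
(9) = 0.09
(10) = -0.04
(11) = -0.16
(12) = -2.41
(13) = -0.38
(14) = -3.21
(15) = -54.97
(16) = -17351.36
(17) = -2.00
(18) = -4.00
(19) = 0.02
(20) = -0.00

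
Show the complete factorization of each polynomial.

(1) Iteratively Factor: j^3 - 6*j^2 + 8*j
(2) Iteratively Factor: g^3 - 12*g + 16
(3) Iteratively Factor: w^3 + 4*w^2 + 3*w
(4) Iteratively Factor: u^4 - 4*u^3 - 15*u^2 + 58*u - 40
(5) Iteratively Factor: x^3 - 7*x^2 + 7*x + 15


(1) = (j - 4)*(j^2 - 2*j) = (j - 4)*(j - 2)*(j)
(2) = (g - 2)*(g^2 + 2*g - 8) = (g - 2)^2*(g + 4)
(3) = (w + 3)*(w^2 + w) = (w + 1)*(w + 3)*(w)
(4) = (u + 4)*(u^3 - 8*u^2 + 17*u - 10) = (u - 5)*(u + 4)*(u^2 - 3*u + 2) = (u - 5)*(u - 2)*(u + 4)*(u - 1)
(5) = (x - 3)*(x^2 - 4*x - 5) = (x - 5)*(x - 3)*(x + 1)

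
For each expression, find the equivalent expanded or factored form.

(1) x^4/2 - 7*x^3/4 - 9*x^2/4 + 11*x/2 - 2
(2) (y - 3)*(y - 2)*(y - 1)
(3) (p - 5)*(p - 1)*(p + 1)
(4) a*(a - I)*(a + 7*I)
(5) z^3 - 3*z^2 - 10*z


(1) = (x/2 + 1)*(x - 4)*(x - 1)*(x - 1/2)
(2) = y^3 - 6*y^2 + 11*y - 6
(3) = p^3 - 5*p^2 - p + 5
(4) = a^3 + 6*I*a^2 + 7*a
(5) = z*(z - 5)*(z + 2)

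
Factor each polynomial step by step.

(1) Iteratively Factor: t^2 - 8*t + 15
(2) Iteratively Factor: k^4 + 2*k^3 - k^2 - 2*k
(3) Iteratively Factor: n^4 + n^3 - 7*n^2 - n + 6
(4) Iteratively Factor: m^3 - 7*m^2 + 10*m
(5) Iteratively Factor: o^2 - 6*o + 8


(1) = (t - 3)*(t - 5)
(2) = (k - 1)*(k^3 + 3*k^2 + 2*k) = (k - 1)*(k + 1)*(k^2 + 2*k) = k*(k - 1)*(k + 1)*(k + 2)
(3) = (n - 1)*(n^3 + 2*n^2 - 5*n - 6) = (n - 1)*(n + 1)*(n^2 + n - 6) = (n - 1)*(n + 1)*(n + 3)*(n - 2)
(4) = (m)*(m^2 - 7*m + 10) = m*(m - 5)*(m - 2)
(5) = (o - 2)*(o - 4)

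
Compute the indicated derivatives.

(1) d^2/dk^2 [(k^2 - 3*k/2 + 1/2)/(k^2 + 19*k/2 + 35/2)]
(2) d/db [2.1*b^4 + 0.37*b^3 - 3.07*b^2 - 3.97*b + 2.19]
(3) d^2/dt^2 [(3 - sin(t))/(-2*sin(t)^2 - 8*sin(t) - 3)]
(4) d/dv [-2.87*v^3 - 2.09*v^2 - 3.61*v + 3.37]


(1) = 16*(-11*k^3 - 51*k^2 + 93*k + 592)/(8*k^6 + 228*k^5 + 2586*k^4 + 14839*k^3 + 45255*k^2 + 69825*k + 42875)
(2) = 8.4*b^3 + 1.11*b^2 - 6.14*b - 3.97
(3) = (-4*sin(t)^5 + 64*sin(t)^4 + 188*sin(t)^3 + 72*sin(t)^2 - 405*sin(t) - 396)/(8*sin(t) - cos(2*t) + 4)^3
(4) = -8.61*v^2 - 4.18*v - 3.61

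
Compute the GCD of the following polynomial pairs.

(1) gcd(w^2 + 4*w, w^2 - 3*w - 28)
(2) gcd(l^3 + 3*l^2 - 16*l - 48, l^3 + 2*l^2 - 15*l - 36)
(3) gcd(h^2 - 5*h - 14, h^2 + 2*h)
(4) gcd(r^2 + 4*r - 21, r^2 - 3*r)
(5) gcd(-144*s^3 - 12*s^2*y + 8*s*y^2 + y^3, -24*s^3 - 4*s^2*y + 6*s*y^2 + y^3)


(1) = w + 4
(2) = gcd((l - 4)*(l + 3)*(l + 4), (l - 4)*(l + 3)^2) = l^2 - l - 12
(3) = gcd((h - 7)*(h + 2), h*(h + 2)) = h + 2
(4) = r - 3
(5) = 6*s + y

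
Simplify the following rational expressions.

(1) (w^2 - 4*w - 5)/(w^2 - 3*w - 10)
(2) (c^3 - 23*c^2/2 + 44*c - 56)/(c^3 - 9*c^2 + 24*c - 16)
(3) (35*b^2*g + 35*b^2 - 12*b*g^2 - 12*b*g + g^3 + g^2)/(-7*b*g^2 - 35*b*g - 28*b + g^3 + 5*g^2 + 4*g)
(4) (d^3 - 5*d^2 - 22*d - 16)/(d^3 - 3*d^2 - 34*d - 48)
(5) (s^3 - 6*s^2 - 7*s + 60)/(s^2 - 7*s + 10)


(1) = (w + 1)/(w + 2)
(2) = (2*c - 7)/(2*c - 2)
(3) = (-5*b + g)/(g + 4)
(4) = (d + 1)/(d + 3)
(5) = (s^2 - s - 12)/(s - 2)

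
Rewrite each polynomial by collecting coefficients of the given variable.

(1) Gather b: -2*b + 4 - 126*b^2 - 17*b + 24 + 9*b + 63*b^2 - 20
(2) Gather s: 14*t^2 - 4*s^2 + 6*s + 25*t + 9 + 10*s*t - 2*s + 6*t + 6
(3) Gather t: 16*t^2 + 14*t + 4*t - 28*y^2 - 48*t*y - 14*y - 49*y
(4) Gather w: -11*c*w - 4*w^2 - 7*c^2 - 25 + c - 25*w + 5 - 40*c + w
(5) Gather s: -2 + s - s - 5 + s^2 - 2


(1) = -63*b^2 - 10*b + 8
(2) = -4*s^2 + s*(10*t + 4) + 14*t^2 + 31*t + 15
(3) = 16*t^2 + t*(18 - 48*y) - 28*y^2 - 63*y
(4) = -7*c^2 - 39*c - 4*w^2 + w*(-11*c - 24) - 20
(5) = s^2 - 9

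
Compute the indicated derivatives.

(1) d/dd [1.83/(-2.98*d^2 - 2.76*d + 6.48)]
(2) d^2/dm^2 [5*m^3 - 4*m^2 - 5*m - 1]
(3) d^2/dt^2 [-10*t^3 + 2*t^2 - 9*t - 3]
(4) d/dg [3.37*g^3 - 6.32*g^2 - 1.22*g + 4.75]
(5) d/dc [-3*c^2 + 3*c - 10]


(1) = (10.9068*d + 5.0508)/(2.98*d^2 + 2.76*d - 6.48)^2
(2) = 30*m - 8
(3) = 4 - 60*t
(4) = 10.11*g^2 - 12.64*g - 1.22
(5) = 3 - 6*c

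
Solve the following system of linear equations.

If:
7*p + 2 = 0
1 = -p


Then:
No Solution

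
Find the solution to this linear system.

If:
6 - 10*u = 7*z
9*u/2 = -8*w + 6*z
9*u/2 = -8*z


Then:
u = 96/97
w = -189/194
z = -54/97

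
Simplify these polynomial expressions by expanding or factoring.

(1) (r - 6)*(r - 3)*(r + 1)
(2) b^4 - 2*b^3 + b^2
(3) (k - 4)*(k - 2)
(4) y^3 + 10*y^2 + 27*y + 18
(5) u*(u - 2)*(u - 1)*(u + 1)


(1) = r^3 - 8*r^2 + 9*r + 18
(2) = b^2*(b - 1)^2
(3) = k^2 - 6*k + 8
(4) = (y + 1)*(y + 3)*(y + 6)
(5) = u^4 - 2*u^3 - u^2 + 2*u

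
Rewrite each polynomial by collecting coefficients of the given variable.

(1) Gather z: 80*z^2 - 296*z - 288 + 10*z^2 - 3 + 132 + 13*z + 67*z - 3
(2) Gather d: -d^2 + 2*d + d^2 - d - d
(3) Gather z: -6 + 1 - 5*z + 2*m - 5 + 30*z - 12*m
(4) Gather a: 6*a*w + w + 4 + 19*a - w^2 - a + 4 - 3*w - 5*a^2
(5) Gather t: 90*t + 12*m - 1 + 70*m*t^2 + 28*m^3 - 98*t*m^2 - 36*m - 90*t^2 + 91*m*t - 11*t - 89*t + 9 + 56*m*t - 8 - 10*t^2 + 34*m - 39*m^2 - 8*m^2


(1) = 90*z^2 - 216*z - 162
(2) = 0
(3) = -10*m + 25*z - 10
(4) = -5*a^2 + a*(6*w + 18) - w^2 - 2*w + 8
(5) = 28*m^3 - 47*m^2 + 10*m + t^2*(70*m - 100) + t*(-98*m^2 + 147*m - 10)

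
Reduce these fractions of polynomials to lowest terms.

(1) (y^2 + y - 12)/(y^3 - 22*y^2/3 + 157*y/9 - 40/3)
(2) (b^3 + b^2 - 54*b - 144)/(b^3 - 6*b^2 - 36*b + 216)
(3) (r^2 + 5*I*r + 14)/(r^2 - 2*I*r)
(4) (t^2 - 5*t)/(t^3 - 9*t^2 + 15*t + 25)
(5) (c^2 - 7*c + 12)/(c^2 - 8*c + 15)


(1) = (9*y + 36)/(9*y^2 - 39*y + 40)
(2) = (b^2 - 5*b - 24)/(b^2 - 12*b + 36)
(3) = (r + 7*I)/r
(4) = t/(t^2 - 4*t - 5)
(5) = (c - 4)/(c - 5)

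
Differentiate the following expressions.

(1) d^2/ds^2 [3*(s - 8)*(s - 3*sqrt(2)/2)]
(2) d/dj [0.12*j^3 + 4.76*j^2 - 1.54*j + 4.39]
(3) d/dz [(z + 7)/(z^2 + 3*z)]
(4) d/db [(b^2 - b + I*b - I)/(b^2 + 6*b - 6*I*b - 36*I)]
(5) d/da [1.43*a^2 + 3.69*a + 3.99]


(1) = 6
(2) = 0.36*j^2 + 9.52*j - 1.54
(3) = (z*(z + 3) - (z + 7)*(2*z + 3))/(z^2*(z + 3)^2)
(4) = 7*(b^2*(1 - I) - 10*I*b + 6 + 6*I)/(b^4 + 12*b^3*(1 - I) - 144*I*b^2 - 432*b*(1 + I) - 1296)
(5) = 2.86*a + 3.69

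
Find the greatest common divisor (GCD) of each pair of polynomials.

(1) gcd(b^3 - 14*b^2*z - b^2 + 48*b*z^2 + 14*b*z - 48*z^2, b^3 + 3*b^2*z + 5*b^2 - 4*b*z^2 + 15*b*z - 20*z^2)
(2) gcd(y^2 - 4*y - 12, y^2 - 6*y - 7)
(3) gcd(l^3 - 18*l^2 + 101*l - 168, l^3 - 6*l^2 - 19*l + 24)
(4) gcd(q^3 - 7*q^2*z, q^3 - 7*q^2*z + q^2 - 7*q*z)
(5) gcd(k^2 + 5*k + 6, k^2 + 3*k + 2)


(1) = 1
(2) = 1
(3) = l - 8
(4) = gcd(q^2*(q - 7*z), q*(q + 1)*(q - 7*z)) = -q^2 + 7*q*z
(5) = gcd((k + 2)*(k + 3), (k + 1)*(k + 2)) = k + 2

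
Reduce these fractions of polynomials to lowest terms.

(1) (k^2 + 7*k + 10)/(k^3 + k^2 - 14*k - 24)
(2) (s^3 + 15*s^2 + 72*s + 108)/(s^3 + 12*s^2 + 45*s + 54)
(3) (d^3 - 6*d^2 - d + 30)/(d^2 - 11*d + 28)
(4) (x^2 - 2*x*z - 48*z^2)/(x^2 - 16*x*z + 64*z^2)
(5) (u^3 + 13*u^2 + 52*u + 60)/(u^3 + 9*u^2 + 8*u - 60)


(1) = (k + 5)/(k^2 - k - 12)
(2) = (s + 6)/(s + 3)
(3) = (d^3 - 6*d^2 - d + 30)/(d^2 - 11*d + 28)
(4) = (x + 6*z)/(x - 8*z)
(5) = (u + 2)/(u - 2)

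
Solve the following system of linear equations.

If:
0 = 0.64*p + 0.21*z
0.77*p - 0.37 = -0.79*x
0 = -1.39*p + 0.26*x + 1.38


Then:
p = 0.91
x = -0.42
z = -2.78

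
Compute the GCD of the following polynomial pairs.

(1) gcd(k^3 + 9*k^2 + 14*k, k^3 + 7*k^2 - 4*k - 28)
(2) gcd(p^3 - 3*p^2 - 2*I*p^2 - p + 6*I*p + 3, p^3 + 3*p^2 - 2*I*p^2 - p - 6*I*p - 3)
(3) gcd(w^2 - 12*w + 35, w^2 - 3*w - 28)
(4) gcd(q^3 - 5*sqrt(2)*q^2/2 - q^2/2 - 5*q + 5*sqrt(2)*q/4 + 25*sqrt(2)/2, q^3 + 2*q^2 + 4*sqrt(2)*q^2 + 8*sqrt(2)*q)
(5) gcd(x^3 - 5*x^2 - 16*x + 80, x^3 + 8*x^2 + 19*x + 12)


(1) = k^2 + 9*k + 14
(2) = gcd((p - 3)*(p - I)^2, (p + 3)*(p - I)^2) = p^2 - 2*I*p - 1
(3) = w - 7
(4) = gcd((q - 5/2)*(q + 2)*(q - 5*sqrt(2)/2), q*(q + 2)*(q + 4*sqrt(2))) = q + 2
(5) = gcd((x - 5)*(x - 4)*(x + 4), (x + 1)*(x + 3)*(x + 4)) = x + 4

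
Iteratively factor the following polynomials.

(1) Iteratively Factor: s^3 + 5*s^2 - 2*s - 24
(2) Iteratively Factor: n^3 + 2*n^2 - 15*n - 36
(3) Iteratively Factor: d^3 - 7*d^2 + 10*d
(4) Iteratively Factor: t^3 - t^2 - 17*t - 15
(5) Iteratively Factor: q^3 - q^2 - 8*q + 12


(1) = (s - 2)*(s^2 + 7*s + 12) = (s - 2)*(s + 3)*(s + 4)
(2) = (n - 4)*(n^2 + 6*n + 9) = (n - 4)*(n + 3)*(n + 3)
(3) = (d)*(d^2 - 7*d + 10) = d*(d - 2)*(d - 5)
(4) = (t - 5)*(t^2 + 4*t + 3) = (t - 5)*(t + 1)*(t + 3)
(5) = (q - 2)*(q^2 + q - 6) = (q - 2)^2*(q + 3)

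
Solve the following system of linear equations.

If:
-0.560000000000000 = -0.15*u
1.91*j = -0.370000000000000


Then:
j = -0.19
u = 3.73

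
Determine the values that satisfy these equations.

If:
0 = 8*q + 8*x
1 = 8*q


Then:
q = 1/8
x = -1/8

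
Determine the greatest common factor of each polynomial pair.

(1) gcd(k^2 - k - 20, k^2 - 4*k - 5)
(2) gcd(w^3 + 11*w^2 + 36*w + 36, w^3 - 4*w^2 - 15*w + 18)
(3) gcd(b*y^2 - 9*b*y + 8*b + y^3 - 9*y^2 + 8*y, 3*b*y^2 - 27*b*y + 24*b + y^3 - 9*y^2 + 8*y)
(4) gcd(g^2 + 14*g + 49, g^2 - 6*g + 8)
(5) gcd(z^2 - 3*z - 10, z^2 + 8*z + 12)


(1) = gcd((k - 5)*(k + 4), (k - 5)*(k + 1)) = k - 5
(2) = w + 3
(3) = y^2 - 9*y + 8
(4) = 1
(5) = z + 2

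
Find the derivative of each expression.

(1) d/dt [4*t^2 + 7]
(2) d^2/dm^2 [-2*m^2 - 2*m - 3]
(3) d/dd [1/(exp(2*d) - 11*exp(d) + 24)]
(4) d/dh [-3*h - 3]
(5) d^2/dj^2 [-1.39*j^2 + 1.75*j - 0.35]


(1) = 8*t
(2) = -4
(3) = (11 - 2*exp(d))*exp(d)/(exp(2*d) - 11*exp(d) + 24)^2
(4) = -3
(5) = -2.78000000000000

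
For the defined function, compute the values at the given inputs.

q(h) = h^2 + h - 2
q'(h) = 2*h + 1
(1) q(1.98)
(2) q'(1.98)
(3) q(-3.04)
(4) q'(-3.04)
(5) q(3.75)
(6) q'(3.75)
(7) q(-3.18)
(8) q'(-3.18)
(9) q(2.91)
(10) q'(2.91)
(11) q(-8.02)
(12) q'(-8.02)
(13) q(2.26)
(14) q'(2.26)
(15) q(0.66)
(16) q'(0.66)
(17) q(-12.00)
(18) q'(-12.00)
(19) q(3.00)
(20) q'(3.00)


(1) = 3.90
(2) = 4.96
(3) = 4.20
(4) = -5.08
(5) = 15.81
(6) = 8.50
(7) = 4.93
(8) = -5.36
(9) = 9.38
(10) = 6.82
(11) = 54.30
(12) = -15.04
(13) = 5.37
(14) = 5.52
(15) = -0.90
(16) = 2.32
(17) = 130.00
(18) = -23.00
(19) = 10.00
(20) = 7.00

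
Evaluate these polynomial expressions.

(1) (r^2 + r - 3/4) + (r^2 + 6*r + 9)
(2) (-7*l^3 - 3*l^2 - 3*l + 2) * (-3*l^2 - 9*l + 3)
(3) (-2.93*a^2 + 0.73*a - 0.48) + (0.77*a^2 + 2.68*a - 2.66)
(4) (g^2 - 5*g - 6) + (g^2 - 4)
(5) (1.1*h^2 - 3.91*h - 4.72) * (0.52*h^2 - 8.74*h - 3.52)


(1) = 2*r^2 + 7*r + 33/4
(2) = 21*l^5 + 72*l^4 + 15*l^3 + 12*l^2 - 27*l + 6
(3) = -2.16*a^2 + 3.41*a - 3.14
(4) = 2*g^2 - 5*g - 10
(5) = 0.572*h^4 - 11.6472*h^3 + 27.847*h^2 + 55.016*h + 16.6144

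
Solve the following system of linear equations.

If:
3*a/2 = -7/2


Then:
a = -7/3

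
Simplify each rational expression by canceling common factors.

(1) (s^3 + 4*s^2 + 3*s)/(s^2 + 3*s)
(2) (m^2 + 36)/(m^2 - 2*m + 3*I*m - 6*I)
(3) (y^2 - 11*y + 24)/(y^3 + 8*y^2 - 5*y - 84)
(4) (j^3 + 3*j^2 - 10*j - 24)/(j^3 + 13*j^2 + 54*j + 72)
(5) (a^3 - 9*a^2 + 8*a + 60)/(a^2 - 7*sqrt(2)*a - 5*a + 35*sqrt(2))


(1) = s + 1
(2) = (m^2 + 36)/(m^2 + m*(-2 + 3*I) - 6*I)
(3) = (y - 8)/(y^2 + 11*y + 28)
(4) = (j^2 - j - 6)/(j^2 + 9*j + 18)
(5) = (a^2 - 4*a - 12)/(a - 7*sqrt(2))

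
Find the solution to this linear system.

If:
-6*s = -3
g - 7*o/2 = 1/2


Then:
g = 7*o/2 + 1/2
s = 1/2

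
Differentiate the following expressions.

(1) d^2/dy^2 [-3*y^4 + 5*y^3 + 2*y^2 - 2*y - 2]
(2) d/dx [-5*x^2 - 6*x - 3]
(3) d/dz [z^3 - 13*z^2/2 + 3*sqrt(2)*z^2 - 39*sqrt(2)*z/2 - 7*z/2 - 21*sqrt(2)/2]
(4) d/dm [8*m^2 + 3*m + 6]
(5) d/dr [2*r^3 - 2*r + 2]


(1) = -36*y^2 + 30*y + 4
(2) = -10*x - 6
(3) = 3*z^2 - 13*z + 6*sqrt(2)*z - 39*sqrt(2)/2 - 7/2
(4) = 16*m + 3
(5) = 6*r^2 - 2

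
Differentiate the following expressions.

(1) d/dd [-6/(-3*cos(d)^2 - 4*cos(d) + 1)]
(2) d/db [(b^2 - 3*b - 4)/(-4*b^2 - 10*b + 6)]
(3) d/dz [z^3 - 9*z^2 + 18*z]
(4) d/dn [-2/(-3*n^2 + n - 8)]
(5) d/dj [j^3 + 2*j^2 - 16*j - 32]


(1) = 12*(3*cos(d) + 2)*sin(d)/(3*cos(d)^2 + 4*cos(d) - 1)^2
(2) = (-11*b^2 - 10*b - 29)/(2*(4*b^4 + 20*b^3 + 13*b^2 - 30*b + 9))
(3) = 3*z^2 - 18*z + 18
(4) = 2*(1 - 6*n)/(3*n^2 - n + 8)^2
(5) = 3*j^2 + 4*j - 16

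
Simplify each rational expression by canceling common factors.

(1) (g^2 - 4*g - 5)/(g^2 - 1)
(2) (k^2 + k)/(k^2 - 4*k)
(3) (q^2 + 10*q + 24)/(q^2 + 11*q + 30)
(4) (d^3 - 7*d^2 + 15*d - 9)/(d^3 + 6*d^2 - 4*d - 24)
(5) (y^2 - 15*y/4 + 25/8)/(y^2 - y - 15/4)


(1) = (g - 5)/(g - 1)
(2) = (k + 1)/(k - 4)
(3) = (q + 4)/(q + 5)
(4) = (d^3 - 7*d^2 + 15*d - 9)/(d^3 + 6*d^2 - 4*d - 24)
(5) = (4*y - 5)/(4*y + 6)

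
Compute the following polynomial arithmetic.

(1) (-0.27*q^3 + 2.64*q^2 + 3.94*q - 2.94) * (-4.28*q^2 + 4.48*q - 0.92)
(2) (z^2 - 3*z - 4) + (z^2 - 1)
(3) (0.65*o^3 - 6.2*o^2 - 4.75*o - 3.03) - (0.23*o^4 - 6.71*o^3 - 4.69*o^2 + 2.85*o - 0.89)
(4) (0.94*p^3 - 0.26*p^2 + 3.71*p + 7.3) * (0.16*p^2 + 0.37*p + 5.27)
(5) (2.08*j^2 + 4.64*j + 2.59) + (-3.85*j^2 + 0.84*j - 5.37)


(1) = 1.1556*q^5 - 12.5088*q^4 - 4.7876*q^3 + 27.8056*q^2 - 16.796*q + 2.7048
(2) = 2*z^2 - 3*z - 5
(3) = -0.23*o^4 + 7.36*o^3 - 1.51*o^2 - 7.6*o - 2.14
(4) = 0.1504*p^5 + 0.3062*p^4 + 5.4512*p^3 + 1.1705*p^2 + 22.2527*p + 38.471
(5) = -1.77*j^2 + 5.48*j - 2.78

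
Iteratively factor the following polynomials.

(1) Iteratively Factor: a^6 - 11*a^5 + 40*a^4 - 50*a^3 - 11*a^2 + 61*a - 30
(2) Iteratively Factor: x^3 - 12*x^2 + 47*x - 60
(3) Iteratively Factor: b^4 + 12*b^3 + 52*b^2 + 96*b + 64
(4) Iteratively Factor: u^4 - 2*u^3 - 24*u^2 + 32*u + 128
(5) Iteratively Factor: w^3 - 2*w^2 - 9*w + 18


(1) = (a - 1)*(a^5 - 10*a^4 + 30*a^3 - 20*a^2 - 31*a + 30) = (a - 1)^2*(a^4 - 9*a^3 + 21*a^2 + a - 30) = (a - 3)*(a - 1)^2*(a^3 - 6*a^2 + 3*a + 10) = (a - 5)*(a - 3)*(a - 1)^2*(a^2 - a - 2) = (a - 5)*(a - 3)*(a - 2)*(a - 1)^2*(a + 1)
(2) = (x - 5)*(x^2 - 7*x + 12) = (x - 5)*(x - 3)*(x - 4)
(3) = (b + 4)*(b^3 + 8*b^2 + 20*b + 16) = (b + 4)^2*(b^2 + 4*b + 4) = (b + 2)*(b + 4)^2*(b + 2)
(4) = (u + 4)*(u^3 - 6*u^2 + 32) = (u + 2)*(u + 4)*(u^2 - 8*u + 16) = (u - 4)*(u + 2)*(u + 4)*(u - 4)
(5) = (w - 2)*(w^2 - 9) = (w - 2)*(w + 3)*(w - 3)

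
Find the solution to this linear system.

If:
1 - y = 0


Then:
y = 1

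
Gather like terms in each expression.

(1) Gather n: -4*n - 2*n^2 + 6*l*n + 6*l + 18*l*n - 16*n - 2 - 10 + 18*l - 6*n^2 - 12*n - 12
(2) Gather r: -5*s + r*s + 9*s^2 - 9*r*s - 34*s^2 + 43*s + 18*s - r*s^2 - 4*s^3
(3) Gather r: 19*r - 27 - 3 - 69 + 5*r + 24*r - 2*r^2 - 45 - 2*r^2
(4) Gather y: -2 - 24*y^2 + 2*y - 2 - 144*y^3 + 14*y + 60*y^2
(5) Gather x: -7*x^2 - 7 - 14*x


(1) = 24*l - 8*n^2 + n*(24*l - 32) - 24
(2) = r*(-s^2 - 8*s) - 4*s^3 - 25*s^2 + 56*s
(3) = -4*r^2 + 48*r - 144
(4) = -144*y^3 + 36*y^2 + 16*y - 4
(5) = -7*x^2 - 14*x - 7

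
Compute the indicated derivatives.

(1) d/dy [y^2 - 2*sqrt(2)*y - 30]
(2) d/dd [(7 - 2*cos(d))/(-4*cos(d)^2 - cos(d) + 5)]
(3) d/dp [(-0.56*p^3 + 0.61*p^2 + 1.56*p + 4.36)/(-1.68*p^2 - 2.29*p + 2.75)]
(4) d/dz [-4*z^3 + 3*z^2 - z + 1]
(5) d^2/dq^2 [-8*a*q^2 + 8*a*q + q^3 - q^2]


(1) = 2*y - 2*sqrt(2)
(2) = (-8*sin(d)^2 - 56*cos(d) + 11)*sin(d)/(4*cos(d)^2 + cos(d) - 5)^2
(3) = (0.9408*p^4 + 2.5648*p^3 - 3.3961*p^2 + 18.0046*p + 14.2744)/(2.8224*p^4 + 7.6944*p^3 - 3.9959*p^2 - 12.595*p + 7.5625)
(4) = -12*z^2 + 6*z - 1
(5) = -16*a + 6*q - 2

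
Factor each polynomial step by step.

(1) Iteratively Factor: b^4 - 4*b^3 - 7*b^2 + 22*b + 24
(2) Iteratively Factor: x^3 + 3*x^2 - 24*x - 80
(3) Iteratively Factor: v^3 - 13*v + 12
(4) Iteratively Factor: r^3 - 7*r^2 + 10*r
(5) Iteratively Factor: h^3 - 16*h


(1) = (b + 2)*(b^3 - 6*b^2 + 5*b + 12) = (b + 1)*(b + 2)*(b^2 - 7*b + 12) = (b - 3)*(b + 1)*(b + 2)*(b - 4)
(2) = (x + 4)*(x^2 - x - 20) = (x - 5)*(x + 4)*(x + 4)
(3) = (v - 1)*(v^2 + v - 12) = (v - 1)*(v + 4)*(v - 3)
(4) = (r - 2)*(r^2 - 5*r) = (r - 5)*(r - 2)*(r)
(5) = (h - 4)*(h^2 + 4*h) = (h - 4)*(h + 4)*(h)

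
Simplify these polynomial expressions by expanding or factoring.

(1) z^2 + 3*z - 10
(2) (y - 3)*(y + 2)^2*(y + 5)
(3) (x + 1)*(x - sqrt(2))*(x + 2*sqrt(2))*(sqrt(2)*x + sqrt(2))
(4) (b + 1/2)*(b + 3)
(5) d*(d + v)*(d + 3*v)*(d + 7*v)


(1) = (z - 2)*(z + 5)
(2) = y^4 + 6*y^3 - 3*y^2 - 52*y - 60
(3) = sqrt(2)*x^4 + 2*x^3 + 2*sqrt(2)*x^3 - 3*sqrt(2)*x^2 + 4*x^2 - 8*sqrt(2)*x + 2*x - 4*sqrt(2)
(4) = b^2 + 7*b/2 + 3/2
(5) = d^4 + 11*d^3*v + 31*d^2*v^2 + 21*d*v^3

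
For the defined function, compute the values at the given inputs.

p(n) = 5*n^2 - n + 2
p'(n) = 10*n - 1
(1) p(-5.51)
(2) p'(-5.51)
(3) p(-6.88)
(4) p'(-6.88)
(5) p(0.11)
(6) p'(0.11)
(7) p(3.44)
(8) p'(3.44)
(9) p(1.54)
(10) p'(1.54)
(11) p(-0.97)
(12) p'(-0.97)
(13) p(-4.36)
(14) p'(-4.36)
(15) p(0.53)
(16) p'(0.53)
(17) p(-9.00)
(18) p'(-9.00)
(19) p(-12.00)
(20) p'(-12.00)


(1) = 159.31
(2) = -56.10
(3) = 245.55
(4) = -69.80
(5) = 1.95
(6) = 0.10
(7) = 57.73
(8) = 33.40
(9) = 12.32
(10) = 14.40
(11) = 7.67
(12) = -10.70
(13) = 101.41
(14) = -44.60
(15) = 2.87
(16) = 4.30
(17) = 416.00
(18) = -91.00
(19) = 734.00
(20) = -121.00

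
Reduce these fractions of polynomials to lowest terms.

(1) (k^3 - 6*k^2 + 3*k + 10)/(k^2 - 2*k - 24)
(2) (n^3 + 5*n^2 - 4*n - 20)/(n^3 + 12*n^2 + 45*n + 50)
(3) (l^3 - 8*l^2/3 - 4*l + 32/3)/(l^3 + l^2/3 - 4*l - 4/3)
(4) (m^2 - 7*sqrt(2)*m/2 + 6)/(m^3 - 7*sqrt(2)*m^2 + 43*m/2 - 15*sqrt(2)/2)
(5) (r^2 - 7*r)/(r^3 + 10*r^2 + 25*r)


(1) = (k^3 - 6*k^2 + 3*k + 10)/(k^2 - 2*k - 24)
(2) = (n - 2)/(n + 5)
(3) = (3*l - 8)/(3*l + 1)
(4) = (4*m - 8*sqrt(2))/(4*m^2 - 22*sqrt(2)*m + 20)
(5) = (r - 7)/(r^2 + 10*r + 25)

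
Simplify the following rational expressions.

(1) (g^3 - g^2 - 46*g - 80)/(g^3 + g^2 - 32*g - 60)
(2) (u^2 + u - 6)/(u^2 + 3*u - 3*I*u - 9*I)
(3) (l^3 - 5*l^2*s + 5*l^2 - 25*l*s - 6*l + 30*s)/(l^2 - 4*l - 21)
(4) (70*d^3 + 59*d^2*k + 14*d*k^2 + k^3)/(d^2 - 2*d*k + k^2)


(1) = (g - 8)/(g - 6)
(2) = (u - 2)/(u - 3*I)
(3) = (l^3 - 5*l^2*s + 5*l^2 - 25*l*s - 6*l + 30*s)/(l^2 - 4*l - 21)
(4) = (70*d^3 + 59*d^2*k + 14*d*k^2 + k^3)/(d^2 - 2*d*k + k^2)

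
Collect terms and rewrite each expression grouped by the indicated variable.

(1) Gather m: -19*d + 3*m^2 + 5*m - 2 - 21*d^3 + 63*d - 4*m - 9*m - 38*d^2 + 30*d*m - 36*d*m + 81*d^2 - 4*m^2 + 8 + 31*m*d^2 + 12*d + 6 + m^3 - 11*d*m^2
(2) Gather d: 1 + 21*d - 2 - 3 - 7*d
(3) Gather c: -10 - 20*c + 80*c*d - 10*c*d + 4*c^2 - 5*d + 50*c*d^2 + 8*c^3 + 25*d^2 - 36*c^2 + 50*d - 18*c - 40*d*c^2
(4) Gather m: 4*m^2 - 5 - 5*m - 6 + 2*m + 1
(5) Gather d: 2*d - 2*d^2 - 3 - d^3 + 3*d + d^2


(1) = -21*d^3 + 43*d^2 + 56*d + m^3 + m^2*(-11*d - 1) + m*(31*d^2 - 6*d - 8) + 12
(2) = 14*d - 4
(3) = 8*c^3 + c^2*(-40*d - 32) + c*(50*d^2 + 70*d - 38) + 25*d^2 + 45*d - 10
(4) = 4*m^2 - 3*m - 10
(5) = -d^3 - d^2 + 5*d - 3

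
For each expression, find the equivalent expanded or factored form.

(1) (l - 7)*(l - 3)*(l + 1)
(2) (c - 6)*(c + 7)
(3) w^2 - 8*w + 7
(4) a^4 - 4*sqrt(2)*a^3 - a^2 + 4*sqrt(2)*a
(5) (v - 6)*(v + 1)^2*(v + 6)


(1) = l^3 - 9*l^2 + 11*l + 21
(2) = c^2 + c - 42
(3) = (w - 7)*(w - 1)
(4) = a*(a - 1)*(a + 1)*(a - 4*sqrt(2))
(5) = v^4 + 2*v^3 - 35*v^2 - 72*v - 36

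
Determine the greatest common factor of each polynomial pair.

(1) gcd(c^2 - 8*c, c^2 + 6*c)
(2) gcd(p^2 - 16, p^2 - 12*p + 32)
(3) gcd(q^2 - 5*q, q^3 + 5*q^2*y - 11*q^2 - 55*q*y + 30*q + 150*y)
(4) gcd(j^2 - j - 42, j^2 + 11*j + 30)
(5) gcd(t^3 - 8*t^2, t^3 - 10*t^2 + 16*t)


(1) = c
(2) = p - 4
(3) = gcd(q*(q - 5), (q - 6)*(q - 5)*(q + 5*y)) = q - 5
(4) = gcd((j - 7)*(j + 6), (j + 5)*(j + 6)) = j + 6
(5) = gcd(t^2*(t - 8), t*(t - 8)*(t - 2)) = t^2 - 8*t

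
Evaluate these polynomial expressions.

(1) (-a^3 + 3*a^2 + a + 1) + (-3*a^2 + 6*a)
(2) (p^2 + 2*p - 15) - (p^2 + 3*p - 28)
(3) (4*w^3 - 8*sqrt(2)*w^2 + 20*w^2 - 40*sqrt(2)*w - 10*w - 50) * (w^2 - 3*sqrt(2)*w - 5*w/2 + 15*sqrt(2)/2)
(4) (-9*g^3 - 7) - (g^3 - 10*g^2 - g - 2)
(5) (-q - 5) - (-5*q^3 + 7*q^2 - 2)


(1) = -a^3 + 7*a + 1
(2) = 13 - p
(3) = 4*w^5 - 20*sqrt(2)*w^4 + 10*w^4 - 50*sqrt(2)*w^3 - 12*w^3 + 95*w^2 + 280*sqrt(2)*w^2 - 475*w + 75*sqrt(2)*w - 375*sqrt(2)
(4) = -10*g^3 + 10*g^2 + g - 5
(5) = 5*q^3 - 7*q^2 - q - 3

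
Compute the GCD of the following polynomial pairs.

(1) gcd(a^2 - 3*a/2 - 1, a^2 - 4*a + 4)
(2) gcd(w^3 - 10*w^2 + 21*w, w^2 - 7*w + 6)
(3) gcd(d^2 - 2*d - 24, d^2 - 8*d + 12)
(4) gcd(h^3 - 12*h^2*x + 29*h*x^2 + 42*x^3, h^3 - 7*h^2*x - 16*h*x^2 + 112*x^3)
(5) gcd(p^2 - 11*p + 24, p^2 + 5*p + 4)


(1) = gcd((a - 2)*(a + 1/2), (a - 2)^2) = a - 2
(2) = gcd(w*(w - 7)*(w - 3), (w - 6)*(w - 1)) = 1
(3) = d - 6
(4) = -h + 7*x
(5) = gcd((p - 8)*(p - 3), (p + 1)*(p + 4)) = 1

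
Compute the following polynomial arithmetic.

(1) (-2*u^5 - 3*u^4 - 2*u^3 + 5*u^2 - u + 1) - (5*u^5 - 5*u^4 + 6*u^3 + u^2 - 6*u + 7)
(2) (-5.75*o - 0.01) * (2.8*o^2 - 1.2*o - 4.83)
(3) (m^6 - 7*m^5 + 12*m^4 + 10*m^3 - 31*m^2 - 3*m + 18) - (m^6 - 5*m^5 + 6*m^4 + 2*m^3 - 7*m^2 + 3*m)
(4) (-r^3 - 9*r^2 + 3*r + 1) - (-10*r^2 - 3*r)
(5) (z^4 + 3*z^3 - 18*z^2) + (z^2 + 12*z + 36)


(1) = -7*u^5 + 2*u^4 - 8*u^3 + 4*u^2 + 5*u - 6
(2) = -16.1*o^3 + 6.872*o^2 + 27.7845*o + 0.0483
(3) = -2*m^5 + 6*m^4 + 8*m^3 - 24*m^2 - 6*m + 18
(4) = -r^3 + r^2 + 6*r + 1
(5) = z^4 + 3*z^3 - 17*z^2 + 12*z + 36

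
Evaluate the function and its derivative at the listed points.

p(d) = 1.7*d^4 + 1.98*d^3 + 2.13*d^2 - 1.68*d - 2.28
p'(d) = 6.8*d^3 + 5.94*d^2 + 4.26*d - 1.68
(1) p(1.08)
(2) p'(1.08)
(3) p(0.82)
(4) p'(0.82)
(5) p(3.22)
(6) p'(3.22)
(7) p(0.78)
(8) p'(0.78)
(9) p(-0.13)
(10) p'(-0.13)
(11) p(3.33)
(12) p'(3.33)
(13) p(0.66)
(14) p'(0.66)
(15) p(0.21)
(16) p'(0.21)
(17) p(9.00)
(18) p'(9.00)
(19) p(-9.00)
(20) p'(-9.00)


(1) = 3.20
(2) = 18.42
(3) = -0.37
(4) = 9.56
(5) = 263.26
(6) = 300.65
(7) = -0.73
(8) = 8.48
(9) = -2.03
(10) = -2.15
(11) = 297.90
(12) = 329.47
(13) = -1.57
(14) = 5.67
(15) = -2.52
(16) = -0.46
(17) = 12752.25
(18) = 5475.00
(19) = 9895.65
(20) = -4516.08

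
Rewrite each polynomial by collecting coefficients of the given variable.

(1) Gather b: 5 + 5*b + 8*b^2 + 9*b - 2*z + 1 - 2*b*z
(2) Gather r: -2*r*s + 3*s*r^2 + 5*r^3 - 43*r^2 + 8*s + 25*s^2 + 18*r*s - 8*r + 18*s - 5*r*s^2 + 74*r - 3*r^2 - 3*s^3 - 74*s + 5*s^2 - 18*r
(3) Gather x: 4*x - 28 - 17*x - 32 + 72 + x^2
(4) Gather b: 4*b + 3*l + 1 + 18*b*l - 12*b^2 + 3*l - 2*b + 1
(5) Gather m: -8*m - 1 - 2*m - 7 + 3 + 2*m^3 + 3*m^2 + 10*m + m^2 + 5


(1) = 8*b^2 + b*(14 - 2*z) - 2*z + 6
(2) = 5*r^3 + r^2*(3*s - 46) + r*(-5*s^2 + 16*s + 48) - 3*s^3 + 30*s^2 - 48*s
(3) = x^2 - 13*x + 12
(4) = -12*b^2 + b*(18*l + 2) + 6*l + 2
(5) = 2*m^3 + 4*m^2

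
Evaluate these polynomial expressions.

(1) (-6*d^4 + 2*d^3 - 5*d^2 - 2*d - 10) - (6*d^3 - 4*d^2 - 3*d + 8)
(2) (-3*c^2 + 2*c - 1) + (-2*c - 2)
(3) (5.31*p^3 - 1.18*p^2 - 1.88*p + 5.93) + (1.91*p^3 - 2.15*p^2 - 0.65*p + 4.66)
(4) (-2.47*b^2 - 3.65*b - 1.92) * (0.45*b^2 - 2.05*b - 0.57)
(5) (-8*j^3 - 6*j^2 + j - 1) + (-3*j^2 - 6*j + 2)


(1) = -6*d^4 - 4*d^3 - d^2 + d - 18
(2) = -3*c^2 - 3
(3) = 7.22*p^3 - 3.33*p^2 - 2.53*p + 10.59
(4) = -1.1115*b^4 + 3.421*b^3 + 8.0264*b^2 + 6.0165*b + 1.0944
(5) = -8*j^3 - 9*j^2 - 5*j + 1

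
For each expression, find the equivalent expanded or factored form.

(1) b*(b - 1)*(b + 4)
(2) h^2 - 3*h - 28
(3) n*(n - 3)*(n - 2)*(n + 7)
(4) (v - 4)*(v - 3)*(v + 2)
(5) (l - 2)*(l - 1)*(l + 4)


(1) = b^3 + 3*b^2 - 4*b
(2) = (h - 7)*(h + 4)
(3) = n^4 + 2*n^3 - 29*n^2 + 42*n
(4) = v^3 - 5*v^2 - 2*v + 24
(5) = l^3 + l^2 - 10*l + 8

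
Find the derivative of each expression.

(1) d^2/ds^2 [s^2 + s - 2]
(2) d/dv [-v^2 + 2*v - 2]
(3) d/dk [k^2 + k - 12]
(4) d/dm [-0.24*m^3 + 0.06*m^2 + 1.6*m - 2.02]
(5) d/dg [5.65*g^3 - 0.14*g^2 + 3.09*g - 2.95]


(1) = 2
(2) = 2 - 2*v
(3) = 2*k + 1
(4) = -0.72*m^2 + 0.12*m + 1.6
(5) = 16.95*g^2 - 0.28*g + 3.09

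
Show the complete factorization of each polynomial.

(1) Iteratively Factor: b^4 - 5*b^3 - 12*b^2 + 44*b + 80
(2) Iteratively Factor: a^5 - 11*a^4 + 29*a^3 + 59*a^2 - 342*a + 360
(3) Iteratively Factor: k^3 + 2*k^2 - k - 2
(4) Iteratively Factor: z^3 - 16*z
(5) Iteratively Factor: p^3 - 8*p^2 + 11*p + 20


(1) = (b - 4)*(b^3 - b^2 - 16*b - 20) = (b - 4)*(b + 2)*(b^2 - 3*b - 10) = (b - 5)*(b - 4)*(b + 2)*(b + 2)
(2) = (a - 4)*(a^4 - 7*a^3 + a^2 + 63*a - 90) = (a - 5)*(a - 4)*(a^3 - 2*a^2 - 9*a + 18) = (a - 5)*(a - 4)*(a - 2)*(a^2 - 9) = (a - 5)*(a - 4)*(a - 3)*(a - 2)*(a + 3)
(3) = (k + 2)*(k^2 - 1) = (k - 1)*(k + 2)*(k + 1)
(4) = (z - 4)*(z^2 + 4*z) = z*(z - 4)*(z + 4)
(5) = (p + 1)*(p^2 - 9*p + 20) = (p - 4)*(p + 1)*(p - 5)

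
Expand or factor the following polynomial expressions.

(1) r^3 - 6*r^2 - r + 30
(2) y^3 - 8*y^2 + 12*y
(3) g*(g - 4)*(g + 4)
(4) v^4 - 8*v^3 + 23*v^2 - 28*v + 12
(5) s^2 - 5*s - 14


(1) = (r - 5)*(r - 3)*(r + 2)
(2) = y*(y - 6)*(y - 2)
(3) = g^3 - 16*g
(4) = (v - 3)*(v - 2)^2*(v - 1)
(5) = (s - 7)*(s + 2)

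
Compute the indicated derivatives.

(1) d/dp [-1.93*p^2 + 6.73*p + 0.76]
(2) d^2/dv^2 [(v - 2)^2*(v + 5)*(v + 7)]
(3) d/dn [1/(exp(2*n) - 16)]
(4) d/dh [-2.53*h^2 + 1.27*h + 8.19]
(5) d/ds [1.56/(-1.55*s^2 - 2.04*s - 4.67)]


(1) = 6.73 - 3.86*p
(2) = 12*v^2 + 48*v - 18
(3) = -2*exp(2*n)/(exp(2*n) - 16)^2
(4) = 1.27 - 5.06*h
(5) = (4.836*s + 3.1824)/(1.55*s^2 + 2.04*s + 4.67)^2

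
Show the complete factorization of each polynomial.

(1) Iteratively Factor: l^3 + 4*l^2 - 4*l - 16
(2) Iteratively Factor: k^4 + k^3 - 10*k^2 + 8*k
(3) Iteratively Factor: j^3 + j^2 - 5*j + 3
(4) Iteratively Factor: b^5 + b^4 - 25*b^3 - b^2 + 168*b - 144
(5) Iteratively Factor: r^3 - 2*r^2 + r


(1) = (l + 4)*(l^2 - 4) = (l - 2)*(l + 4)*(l + 2)
(2) = (k + 4)*(k^3 - 3*k^2 + 2*k) = (k - 1)*(k + 4)*(k^2 - 2*k) = (k - 2)*(k - 1)*(k + 4)*(k)
(3) = (j + 3)*(j^2 - 2*j + 1) = (j - 1)*(j + 3)*(j - 1)
(4) = (b + 4)*(b^4 - 3*b^3 - 13*b^2 + 51*b - 36) = (b - 1)*(b + 4)*(b^3 - 2*b^2 - 15*b + 36) = (b - 1)*(b + 4)^2*(b^2 - 6*b + 9) = (b - 3)*(b - 1)*(b + 4)^2*(b - 3)
(5) = (r - 1)*(r^2 - r) = r*(r - 1)*(r - 1)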